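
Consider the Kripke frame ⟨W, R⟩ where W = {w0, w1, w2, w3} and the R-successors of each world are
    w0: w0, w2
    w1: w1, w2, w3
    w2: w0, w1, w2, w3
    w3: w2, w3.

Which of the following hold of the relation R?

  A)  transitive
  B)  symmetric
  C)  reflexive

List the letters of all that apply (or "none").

C

(A) not transitive: w0 R w2 and w2 R w1 but not w0 R w1.
(B) not symmetric: w1 R w3 but not w3 R w1.
(C) reflexive: each world relates to itself.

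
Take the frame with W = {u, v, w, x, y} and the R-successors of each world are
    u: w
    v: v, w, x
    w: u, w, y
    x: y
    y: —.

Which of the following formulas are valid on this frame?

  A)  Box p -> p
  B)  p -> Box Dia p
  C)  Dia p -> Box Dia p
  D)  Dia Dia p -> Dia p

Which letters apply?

R is not reflexive: not u R u.
R is not symmetric: v R w but not w R v.
R is not transitive: u R w and w R u but not u R u.
R is not euclidean: v R w and v R v but not w R v.
(A) Box p -> p (axiom T) characterises the reflexive frames. R is not reflexive — not valid.
(B) p -> Box Dia p is axiom B; it is valid on a frame exactly when R is symmetric. R is not symmetric, so not valid.
(C) Dia p -> Box Dia p is axiom 5; it is valid on a frame exactly when R is euclidean. R is not euclidean, so not valid.
(D) Dia Dia p -> Dia p (the dual of axiom 4) characterises the transitive frames. R is not transitive — not valid.

none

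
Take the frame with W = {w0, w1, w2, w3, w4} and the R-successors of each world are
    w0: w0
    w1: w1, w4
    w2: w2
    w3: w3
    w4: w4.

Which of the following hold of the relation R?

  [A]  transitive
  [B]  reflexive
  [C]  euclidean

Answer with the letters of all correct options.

A, B

(A) transitive: R is closed under composition.
(B) reflexive: each world relates to itself.
(C) not euclidean: w1 R w4 and w1 R w1 but not w4 R w1.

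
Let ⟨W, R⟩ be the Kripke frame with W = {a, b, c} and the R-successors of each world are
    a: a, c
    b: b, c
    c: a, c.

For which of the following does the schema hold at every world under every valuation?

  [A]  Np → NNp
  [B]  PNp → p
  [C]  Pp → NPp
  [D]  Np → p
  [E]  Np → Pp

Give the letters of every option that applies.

R is reflexive: each world relates to itself.
R is not symmetric: b R c but not c R b.
R is not transitive: b R c and c R a but not b R a.
R is not euclidean: b R c and b R b but not c R b.
R is serial: every world has an R-successor.
(A) axiom 4: valid iff R is transitive. R is not transitive — not valid.
(B) the dual of axiom B: valid iff R is symmetric. R is not symmetric — not valid.
(C) Pp → NPp is axiom 5; it is valid on a frame exactly when R is euclidean. R is not euclidean, so not valid.
(D) axiom T: valid iff R is reflexive. R is reflexive — valid.
(E) Np → Pp is axiom D; it is valid on a frame exactly when R is serial. R is serial, so valid.

D, E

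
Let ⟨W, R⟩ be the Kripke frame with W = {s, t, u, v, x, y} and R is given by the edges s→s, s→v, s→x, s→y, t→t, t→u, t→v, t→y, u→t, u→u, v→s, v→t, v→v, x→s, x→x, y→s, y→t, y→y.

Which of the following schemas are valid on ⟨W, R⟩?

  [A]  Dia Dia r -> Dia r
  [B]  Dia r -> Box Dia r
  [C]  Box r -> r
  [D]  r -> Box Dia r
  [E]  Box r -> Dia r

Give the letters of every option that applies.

R is reflexive: each world relates to itself.
R is symmetric: every R-edge is matched by its reverse.
R is not transitive: s R v and v R t but not s R t.
R is not euclidean: s R v and s R x but not v R x.
R is serial: every world has an R-successor.
(A) the dual of axiom 4: valid iff R is transitive. R is not transitive — not valid.
(B) Dia r -> Box Dia r is axiom 5, which corresponds to the euclidean property. R is not euclidean — not valid.
(C) Box r -> r (axiom T) characterises the reflexive frames. R is reflexive — valid.
(D) r -> Box Dia r is axiom B; it is valid on a frame exactly when R is symmetric. R is symmetric, so valid.
(E) Box r -> Dia r is axiom D, which corresponds to seriality. R is serial — valid.

C, D, E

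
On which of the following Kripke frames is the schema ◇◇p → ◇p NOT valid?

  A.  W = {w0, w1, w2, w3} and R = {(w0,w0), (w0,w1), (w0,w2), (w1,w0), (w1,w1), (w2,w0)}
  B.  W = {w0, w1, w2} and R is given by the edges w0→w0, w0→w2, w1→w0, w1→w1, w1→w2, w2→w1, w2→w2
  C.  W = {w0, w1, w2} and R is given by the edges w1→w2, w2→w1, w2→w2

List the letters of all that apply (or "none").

A, B, C

The schema ◇◇p → ◇p is the dual of axiom 4; it is valid on a frame iff R is transitive.
(A) R is not transitive (w1 R w0 and w0 R w2 but not w1 R w2), so the schema fails here.
(B) R is not transitive (w0 R w2 and w2 R w1 but not w0 R w1), so the schema fails here.
(C) R is not transitive (w1 R w2 and w2 R w1 but not w1 R w1), so the schema fails here.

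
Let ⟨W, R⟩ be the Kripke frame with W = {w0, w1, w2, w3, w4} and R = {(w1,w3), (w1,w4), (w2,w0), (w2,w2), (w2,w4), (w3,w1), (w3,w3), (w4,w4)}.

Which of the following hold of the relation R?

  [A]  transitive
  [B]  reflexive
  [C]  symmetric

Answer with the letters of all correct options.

none

(A) not transitive: w1 R w3 and w3 R w1 but not w1 R w1.
(B) not reflexive: not w0 R w0.
(C) not symmetric: w1 R w4 but not w4 R w1.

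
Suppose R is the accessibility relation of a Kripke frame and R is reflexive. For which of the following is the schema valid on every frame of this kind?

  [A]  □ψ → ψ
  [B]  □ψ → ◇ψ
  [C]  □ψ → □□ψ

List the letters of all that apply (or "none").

A reflexive relation is serial.
(A) □ψ → ψ is axiom T, which corresponds to reflexivity. Every such R is reflexive — valid.
(B) □ψ → ◇ψ (axiom D) characterises the serial frames. Every such R is serial — valid.
(C) □ψ → □□ψ (axiom 4) characterises the transitive frames. Such an R need not be transitive — not valid.

A, B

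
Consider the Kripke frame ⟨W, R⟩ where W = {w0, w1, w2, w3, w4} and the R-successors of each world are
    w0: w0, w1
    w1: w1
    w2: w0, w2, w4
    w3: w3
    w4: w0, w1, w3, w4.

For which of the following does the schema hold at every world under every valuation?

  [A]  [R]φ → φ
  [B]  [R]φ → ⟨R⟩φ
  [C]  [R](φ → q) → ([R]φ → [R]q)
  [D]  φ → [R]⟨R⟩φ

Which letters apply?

A, B, C

R is reflexive: each world relates to itself.
R is not symmetric: w0 R w1 but not w1 R w0.
R is serial: every world has an R-successor.
(A) [R]φ → φ (axiom T) characterises the reflexive frames. R is reflexive — valid.
(B) [R]φ → ⟨R⟩φ is axiom D, which corresponds to seriality. R is serial — valid.
(C) [R](φ → q) → ([R]φ → [R]q) is axiom K, valid on every Kripke frame — valid.
(D) φ → [R]⟨R⟩φ is axiom B, which corresponds to symmetry. R is not symmetric — not valid.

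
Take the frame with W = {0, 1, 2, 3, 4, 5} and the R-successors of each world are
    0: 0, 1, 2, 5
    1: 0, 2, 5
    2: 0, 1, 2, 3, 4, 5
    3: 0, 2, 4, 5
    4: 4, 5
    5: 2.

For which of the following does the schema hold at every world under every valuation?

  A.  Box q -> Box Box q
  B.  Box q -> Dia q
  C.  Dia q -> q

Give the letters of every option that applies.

B

R is not transitive: 0 R 2 and 2 R 3 but not 0 R 3.
R is serial: every world has an R-successor.
R is not a subset of the identity: 0 R 1 with 0 ≠ 1.
(A) axiom 4: valid iff R is transitive. R is not transitive — not valid.
(B) axiom D: valid iff R is serial. R is serial — valid.
(C) Dia q -> q is the converse of T; it holds exactly when R ⊆ identity. Here R ⊄ identity — not valid.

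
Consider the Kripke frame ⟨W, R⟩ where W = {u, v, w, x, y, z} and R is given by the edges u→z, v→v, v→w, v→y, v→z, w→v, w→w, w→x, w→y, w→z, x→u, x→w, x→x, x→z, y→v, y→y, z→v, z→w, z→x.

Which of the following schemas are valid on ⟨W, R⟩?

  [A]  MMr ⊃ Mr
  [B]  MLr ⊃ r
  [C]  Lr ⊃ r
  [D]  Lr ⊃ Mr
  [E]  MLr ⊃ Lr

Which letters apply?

R is not reflexive: not u R u.
R is not symmetric: u R z but not z R u.
R is not transitive: u R z and z R v but not u R v.
R is not euclidean: v R y and v R w but not y R w.
R is serial: every world has an R-successor.
(A) MMr ⊃ Mr is the dual of axiom 4; it is valid on a frame exactly when R is transitive. R is not transitive, so not valid.
(B) MLr ⊃ r is the dual of axiom B, which corresponds to symmetry. R is not symmetric — not valid.
(C) Lr ⊃ r is axiom T; it is valid on a frame exactly when R is reflexive. R is not reflexive, so not valid.
(D) Lr ⊃ Mr is axiom D, which corresponds to seriality. R is serial — valid.
(E) the dual of axiom 5: valid iff R is euclidean. R is not euclidean — not valid.

D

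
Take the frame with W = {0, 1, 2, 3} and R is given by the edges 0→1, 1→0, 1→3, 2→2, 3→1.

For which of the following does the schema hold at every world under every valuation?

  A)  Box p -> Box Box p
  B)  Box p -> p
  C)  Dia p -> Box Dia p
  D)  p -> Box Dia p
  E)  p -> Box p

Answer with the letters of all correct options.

D

R is not reflexive: not 0 R 0.
R is symmetric: every R-edge is matched by its reverse.
R is not transitive: 0 R 1 and 1 R 0 but not 0 R 0.
R is not euclidean: 1 R 0 and 1 R 3 but not 0 R 3.
R is not a subset of the identity: 0 R 1 with 0 ≠ 1.
(A) Box p -> Box Box p is axiom 4; it is valid on a frame exactly when R is transitive. R is not transitive, so not valid.
(B) Box p -> p (axiom T) characterises the reflexive frames. R is not reflexive — not valid.
(C) Dia p -> Box Dia p is axiom 5; it is valid on a frame exactly when R is euclidean. R is not euclidean, so not valid.
(D) p -> Box Dia p (axiom B) characterises the symmetric frames. R is symmetric — valid.
(E) p -> Box p is equivalent to ◇p→p; it holds exactly when R ⊆ identity. Here R ⊄ identity — not valid.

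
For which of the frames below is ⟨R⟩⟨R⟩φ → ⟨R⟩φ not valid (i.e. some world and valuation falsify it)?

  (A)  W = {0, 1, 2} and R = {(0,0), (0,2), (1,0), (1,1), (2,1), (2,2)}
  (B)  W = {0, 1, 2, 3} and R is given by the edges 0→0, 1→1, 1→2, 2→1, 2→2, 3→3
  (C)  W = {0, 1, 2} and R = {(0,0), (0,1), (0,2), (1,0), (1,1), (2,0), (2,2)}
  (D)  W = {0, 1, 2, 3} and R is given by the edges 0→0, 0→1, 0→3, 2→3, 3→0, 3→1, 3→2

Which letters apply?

A, C, D

The schema ⟨R⟩⟨R⟩φ → ⟨R⟩φ is the dual of axiom 4; it is valid on a frame iff R is transitive.
(A) R is not transitive (0 R 2 and 2 R 1 but not 0 R 1), so the schema fails here.
(B) R is transitive (R is closed under composition), so the schema is valid here.
(C) R is not transitive (1 R 0 and 0 R 2 but not 1 R 2), so the schema fails here.
(D) R is not transitive (0 R 3 and 3 R 2 but not 0 R 2), so the schema fails here.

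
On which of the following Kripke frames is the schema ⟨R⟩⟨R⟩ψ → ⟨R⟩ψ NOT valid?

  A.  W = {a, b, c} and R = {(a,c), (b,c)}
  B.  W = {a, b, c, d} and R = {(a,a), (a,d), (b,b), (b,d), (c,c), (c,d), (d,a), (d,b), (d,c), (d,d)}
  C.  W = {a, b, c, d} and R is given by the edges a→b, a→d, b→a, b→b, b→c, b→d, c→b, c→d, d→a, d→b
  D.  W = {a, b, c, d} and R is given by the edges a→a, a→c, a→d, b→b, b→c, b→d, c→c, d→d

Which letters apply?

B, C

The schema ⟨R⟩⟨R⟩ψ → ⟨R⟩ψ is the dual of axiom 4; it is valid on a frame iff R is transitive.
(A) R is transitive (R is closed under composition), so the schema is valid here.
(B) R is not transitive (a R d and d R b but not a R b), so the schema fails here.
(C) R is not transitive (a R b and b R a but not a R a), so the schema fails here.
(D) R is transitive (R is closed under composition), so the schema is valid here.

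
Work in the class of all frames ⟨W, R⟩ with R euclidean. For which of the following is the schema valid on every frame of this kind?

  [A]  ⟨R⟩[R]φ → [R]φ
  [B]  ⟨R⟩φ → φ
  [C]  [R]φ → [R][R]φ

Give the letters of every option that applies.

A

(A) the dual of axiom 5: valid iff R is euclidean. Every such R is euclidean — valid.
(B) ⟨R⟩φ → φ is the converse of T; it holds exactly when R ⊆ identity. Such an R need not be a subset of the identity — not valid.
(C) axiom 4: valid iff R is transitive. Such an R need not be transitive — not valid.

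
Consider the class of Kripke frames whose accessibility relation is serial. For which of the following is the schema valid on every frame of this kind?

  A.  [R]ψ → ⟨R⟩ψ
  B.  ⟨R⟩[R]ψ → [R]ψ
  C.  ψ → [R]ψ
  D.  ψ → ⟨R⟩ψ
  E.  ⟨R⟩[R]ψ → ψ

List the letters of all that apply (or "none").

(A) axiom D: valid iff R is serial. Every such R is serial — valid.
(B) ⟨R⟩[R]ψ → [R]ψ is the dual of axiom 5, which corresponds to the euclidean property. Such an R need not be euclidean — not valid.
(C) ψ → [R]ψ (equivalent to ◇p→p) corresponds to R being a subset of the identity. Such an R need not be a subset of the identity, so not valid.
(D) ψ → ⟨R⟩ψ (the dual of axiom T) characterises the reflexive frames. Such an R need not be reflexive — not valid.
(E) ⟨R⟩[R]ψ → ψ (the dual of axiom B) characterises the symmetric frames. Such an R need not be symmetric — not valid.

A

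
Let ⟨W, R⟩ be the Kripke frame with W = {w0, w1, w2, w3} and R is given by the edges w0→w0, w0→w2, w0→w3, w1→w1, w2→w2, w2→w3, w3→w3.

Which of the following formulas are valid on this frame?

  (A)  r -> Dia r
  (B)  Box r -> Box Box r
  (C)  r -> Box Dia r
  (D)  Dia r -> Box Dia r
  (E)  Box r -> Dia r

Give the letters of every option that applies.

R is reflexive: each world relates to itself.
R is not symmetric: w0 R w2 but not w2 R w0.
R is transitive: R is closed under composition.
R is not euclidean: w0 R w2 and w0 R w0 but not w2 R w0.
R is serial: every world has an R-successor.
(A) the dual of axiom T: valid iff R is reflexive. R is reflexive — valid.
(B) Box r -> Box Box r is axiom 4; it is valid on a frame exactly when R is transitive. R is transitive, so valid.
(C) r -> Box Dia r (axiom B) characterises the symmetric frames. R is not symmetric — not valid.
(D) Dia r -> Box Dia r is axiom 5; it is valid on a frame exactly when R is euclidean. R is not euclidean, so not valid.
(E) Box r -> Dia r (axiom D) characterises the serial frames. R is serial — valid.

A, B, E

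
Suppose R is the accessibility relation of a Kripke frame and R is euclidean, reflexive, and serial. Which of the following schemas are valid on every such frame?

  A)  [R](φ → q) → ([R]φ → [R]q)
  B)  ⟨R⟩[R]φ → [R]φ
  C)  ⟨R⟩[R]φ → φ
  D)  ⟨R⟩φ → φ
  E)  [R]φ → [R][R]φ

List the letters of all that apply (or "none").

A, B, C, E

A relation that is euclidean, reflexive, and serial is also symmetric and transitive.
(A) [R](φ → q) → ([R]φ → [R]q) is the K axiom; it holds on all frames — valid.
(B) ⟨R⟩[R]φ → [R]φ is the dual of axiom 5; it is valid on a frame exactly when R is euclidean. Every such R is euclidean, so valid.
(C) ⟨R⟩[R]φ → φ is the dual of axiom B; it is valid on a frame exactly when R is symmetric. Every such R is symmetric, so valid.
(D) ⟨R⟩φ → φ is the converse of T; it holds exactly when R ⊆ identity. Such an R need not be a subset of the identity — not valid.
(E) axiom 4: valid iff R is transitive. Every such R is transitive — valid.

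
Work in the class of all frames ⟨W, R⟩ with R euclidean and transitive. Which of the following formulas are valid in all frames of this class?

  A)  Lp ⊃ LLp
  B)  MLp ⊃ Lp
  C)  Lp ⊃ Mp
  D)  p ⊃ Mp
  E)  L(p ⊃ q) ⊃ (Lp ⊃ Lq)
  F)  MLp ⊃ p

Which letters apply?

A, B, E

(A) axiom 4: valid iff R is transitive. Every such R is transitive — valid.
(B) MLp ⊃ Lp (the dual of axiom 5) characterises the euclidean frames. Every such R is euclidean — valid.
(C) axiom D: valid iff R is serial. Such an R need not be serial — not valid.
(D) the dual of axiom T: valid iff R is reflexive. Such an R need not be reflexive — not valid.
(E) this is just K, valid on every normal frame.
(F) the dual of axiom B: valid iff R is symmetric. Such an R need not be symmetric — not valid.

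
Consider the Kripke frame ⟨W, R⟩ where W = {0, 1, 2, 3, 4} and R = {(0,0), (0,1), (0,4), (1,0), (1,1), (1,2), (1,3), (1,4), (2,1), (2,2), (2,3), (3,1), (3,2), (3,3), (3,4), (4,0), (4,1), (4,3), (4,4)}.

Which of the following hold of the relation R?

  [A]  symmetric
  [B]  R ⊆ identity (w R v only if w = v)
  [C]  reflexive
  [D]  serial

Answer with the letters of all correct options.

(A) symmetric: every R-edge is matched by its reverse.
(B) not ⊆ identity: 0 R 1 with 0 ≠ 1.
(C) reflexive: each world relates to itself.
(D) serial: every world has an R-successor.

A, C, D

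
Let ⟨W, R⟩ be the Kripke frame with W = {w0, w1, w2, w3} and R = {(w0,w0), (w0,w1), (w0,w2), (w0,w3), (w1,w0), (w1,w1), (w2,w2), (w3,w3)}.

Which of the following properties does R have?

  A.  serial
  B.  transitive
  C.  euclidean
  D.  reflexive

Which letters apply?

(A) serial: every world has an R-successor.
(B) not transitive: w1 R w0 and w0 R w2 but not w1 R w2.
(C) not euclidean: w0 R w1 and w0 R w2 but not w1 R w2.
(D) reflexive: each world relates to itself.

A, D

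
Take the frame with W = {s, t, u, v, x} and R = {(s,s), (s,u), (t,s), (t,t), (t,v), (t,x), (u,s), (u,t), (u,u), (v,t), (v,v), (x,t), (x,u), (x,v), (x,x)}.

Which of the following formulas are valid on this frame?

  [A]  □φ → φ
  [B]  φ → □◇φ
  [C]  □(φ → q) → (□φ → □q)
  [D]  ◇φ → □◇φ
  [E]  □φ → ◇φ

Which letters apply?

R is reflexive: each world relates to itself.
R is not symmetric: t R s but not s R t.
R is not euclidean: t R s and t R t but not s R t.
R is serial: every world has an R-successor.
(A) □φ → φ is axiom T; it is valid on a frame exactly when R is reflexive. R is reflexive, so valid.
(B) axiom B: valid iff R is symmetric. R is not symmetric — not valid.
(C) this is just K, valid on every normal frame.
(D) ◇φ → □◇φ (axiom 5) characterises the euclidean frames. R is not euclidean — not valid.
(E) □φ → ◇φ (axiom D) characterises the serial frames. R is serial — valid.

A, C, E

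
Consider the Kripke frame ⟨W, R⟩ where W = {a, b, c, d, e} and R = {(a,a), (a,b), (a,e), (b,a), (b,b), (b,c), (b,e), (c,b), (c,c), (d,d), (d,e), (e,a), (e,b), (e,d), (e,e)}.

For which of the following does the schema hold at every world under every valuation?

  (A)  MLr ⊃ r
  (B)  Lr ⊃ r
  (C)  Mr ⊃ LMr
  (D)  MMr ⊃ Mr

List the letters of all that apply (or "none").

A, B

R is reflexive: each world relates to itself.
R is symmetric: every R-edge is matched by its reverse.
R is not transitive: a R b and b R c but not a R c.
R is not euclidean: b R a and b R c but not a R c.
(A) the dual of axiom B: valid iff R is symmetric. R is symmetric — valid.
(B) Lr ⊃ r is axiom T; it is valid on a frame exactly when R is reflexive. R is reflexive, so valid.
(C) axiom 5: valid iff R is euclidean. R is not euclidean — not valid.
(D) MMr ⊃ Mr (the dual of axiom 4) characterises the transitive frames. R is not transitive — not valid.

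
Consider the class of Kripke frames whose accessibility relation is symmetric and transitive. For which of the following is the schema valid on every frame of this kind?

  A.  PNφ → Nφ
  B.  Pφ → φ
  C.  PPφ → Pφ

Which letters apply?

A, C

A symmetric transitive relation is euclidean (uRv and uRw give vRu by symmetry, then vRw by transitivity).
(A) PNφ → Nφ is the dual of axiom 5; it is valid on a frame exactly when R is euclidean. Every such R is euclidean, so valid.
(B) Pφ → φ is the converse of T; it holds exactly when R ⊆ identity. Such an R need not be a subset of the identity — not valid.
(C) the dual of axiom 4: valid iff R is transitive. Every such R is transitive — valid.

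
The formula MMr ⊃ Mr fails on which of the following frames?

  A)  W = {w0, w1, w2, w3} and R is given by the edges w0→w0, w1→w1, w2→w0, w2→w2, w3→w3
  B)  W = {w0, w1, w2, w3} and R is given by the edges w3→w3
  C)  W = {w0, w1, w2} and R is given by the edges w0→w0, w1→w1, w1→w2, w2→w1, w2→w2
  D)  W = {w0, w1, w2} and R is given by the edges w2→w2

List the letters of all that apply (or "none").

none

The schema MMr ⊃ Mr is the dual of axiom 4; it is valid on a frame iff R is transitive.
(A) R is transitive (R is closed under composition), so the schema is valid here.
(B) R is transitive (R is closed under composition), so the schema is valid here.
(C) R is transitive (R is closed under composition), so the schema is valid here.
(D) R is transitive (R is closed under composition), so the schema is valid here.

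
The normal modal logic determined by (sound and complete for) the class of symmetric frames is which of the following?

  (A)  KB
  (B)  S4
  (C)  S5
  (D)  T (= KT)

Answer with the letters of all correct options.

(A) KB is determined by exactly this class.
(B) S4 is determined by the class of reflexive and transitive frames.
(C) S5 is determined by the class of reflexive, symmetric, and transitive frames.
(D) T (= KT) is determined by the class of reflexive frames.

A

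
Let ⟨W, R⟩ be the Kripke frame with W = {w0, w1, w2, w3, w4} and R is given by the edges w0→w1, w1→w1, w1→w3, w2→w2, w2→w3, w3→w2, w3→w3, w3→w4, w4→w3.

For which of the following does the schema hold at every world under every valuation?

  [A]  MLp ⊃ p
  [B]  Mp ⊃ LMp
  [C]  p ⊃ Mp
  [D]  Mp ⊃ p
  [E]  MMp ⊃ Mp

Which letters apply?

R is not reflexive: not w0 R w0.
R is not symmetric: w0 R w1 but not w1 R w0.
R is not transitive: w0 R w1 and w1 R w3 but not w0 R w3.
R is not euclidean: w1 R w3 and w1 R w1 but not w3 R w1.
R is not a subset of the identity: w0 R w1 with w0 ≠ w1.
(A) the dual of axiom B: valid iff R is symmetric. R is not symmetric — not valid.
(B) Mp ⊃ LMp (axiom 5) characterises the euclidean frames. R is not euclidean — not valid.
(C) p ⊃ Mp (the dual of axiom T) characterises the reflexive frames. R is not reflexive — not valid.
(D) Mp ⊃ p is the converse of T; it holds exactly when R ⊆ identity. Here R ⊄ identity — not valid.
(E) MMp ⊃ Mp is the dual of axiom 4, which corresponds to transitivity. R is not transitive — not valid.

none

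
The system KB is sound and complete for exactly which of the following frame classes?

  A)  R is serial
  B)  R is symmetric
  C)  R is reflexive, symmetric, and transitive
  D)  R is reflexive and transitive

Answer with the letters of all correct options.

(A) this class determines D, not KB.
(B) KB is sound and complete for exactly this class.
(C) this class determines S5, not KB.
(D) this class determines S4, not KB.

B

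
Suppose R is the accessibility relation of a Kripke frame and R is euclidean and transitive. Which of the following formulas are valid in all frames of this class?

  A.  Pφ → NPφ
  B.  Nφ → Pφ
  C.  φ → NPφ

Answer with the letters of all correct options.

(A) Pφ → NPφ is axiom 5; it is valid on a frame exactly when R is euclidean. Every such R is euclidean, so valid.
(B) Nφ → Pφ is axiom D, which corresponds to seriality. Such an R need not be serial — not valid.
(C) φ → NPφ is axiom B; it is valid on a frame exactly when R is symmetric. Such an R need not be symmetric, so not valid.

A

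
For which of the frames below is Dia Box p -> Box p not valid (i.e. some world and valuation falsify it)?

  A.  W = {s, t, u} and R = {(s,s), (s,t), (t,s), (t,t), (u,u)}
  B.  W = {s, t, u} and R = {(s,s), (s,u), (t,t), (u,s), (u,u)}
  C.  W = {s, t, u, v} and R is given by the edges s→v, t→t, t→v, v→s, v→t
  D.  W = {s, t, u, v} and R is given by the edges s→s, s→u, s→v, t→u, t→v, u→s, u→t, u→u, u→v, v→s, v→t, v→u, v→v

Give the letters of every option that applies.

The schema Dia Box p -> Box p is the dual of axiom 5; it is valid on a frame iff R is euclidean.
(A) R is euclidean (any two R-successors of the same world are R-related), so the schema is valid here.
(B) R is euclidean (any two R-successors of the same world are R-related), so the schema is valid here.
(C) R is not euclidean (v R s and v R t but not s R t), so the schema fails here.
(D) R is not euclidean (u R s and u R t but not s R t), so the schema fails here.

C, D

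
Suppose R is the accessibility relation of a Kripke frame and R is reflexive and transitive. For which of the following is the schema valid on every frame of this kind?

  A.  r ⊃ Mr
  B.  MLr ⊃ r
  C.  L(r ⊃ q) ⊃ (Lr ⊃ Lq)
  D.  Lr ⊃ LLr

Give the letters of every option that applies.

Reflexive relations are serial.
(A) the dual of axiom T: valid iff R is reflexive. Every such R is reflexive — valid.
(B) MLr ⊃ r is the dual of axiom B; it is valid on a frame exactly when R is symmetric. Such an R need not be symmetric, so not valid.
(C) L(r ⊃ q) ⊃ (Lr ⊃ Lq) is the K axiom; it holds on all frames — valid.
(D) Lr ⊃ LLr is axiom 4; it is valid on a frame exactly when R is transitive. Every such R is transitive, so valid.

A, C, D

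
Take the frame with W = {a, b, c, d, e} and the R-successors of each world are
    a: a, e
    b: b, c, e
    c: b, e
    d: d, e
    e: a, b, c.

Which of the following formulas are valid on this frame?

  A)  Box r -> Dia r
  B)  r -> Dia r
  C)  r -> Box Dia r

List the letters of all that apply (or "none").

R is not reflexive: not c R c.
R is not symmetric: d R e but not e R d.
R is serial: every world has an R-successor.
(A) Box r -> Dia r is axiom D; it is valid on a frame exactly when R is serial. R is serial, so valid.
(B) the dual of axiom T: valid iff R is reflexive. R is not reflexive — not valid.
(C) r -> Box Dia r is axiom B, which corresponds to symmetry. R is not symmetric — not valid.

A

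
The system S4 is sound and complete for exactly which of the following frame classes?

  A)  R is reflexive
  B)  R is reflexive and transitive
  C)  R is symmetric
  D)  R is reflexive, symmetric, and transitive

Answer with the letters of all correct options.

B

(A) this class determines T (= KT), not S4.
(B) S4 is sound and complete for exactly this class.
(C) this class determines KB, not S4.
(D) this class determines S5, not S4.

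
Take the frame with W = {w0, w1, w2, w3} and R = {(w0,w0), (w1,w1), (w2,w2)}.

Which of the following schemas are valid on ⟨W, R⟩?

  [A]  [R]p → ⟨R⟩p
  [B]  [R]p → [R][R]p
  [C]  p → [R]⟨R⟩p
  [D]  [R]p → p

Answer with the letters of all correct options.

R is not reflexive: not w3 R w3.
R is symmetric: every R-edge is matched by its reverse.
R is transitive: R is closed under composition.
R is not serial: w3 has no R-successor.
(A) [R]p → ⟨R⟩p is axiom D; it is valid on a frame exactly when R is serial. R is not serial, so not valid.
(B) [R]p → [R][R]p is axiom 4; it is valid on a frame exactly when R is transitive. R is transitive, so valid.
(C) p → [R]⟨R⟩p is axiom B, which corresponds to symmetry. R is symmetric — valid.
(D) axiom T: valid iff R is reflexive. R is not reflexive — not valid.

B, C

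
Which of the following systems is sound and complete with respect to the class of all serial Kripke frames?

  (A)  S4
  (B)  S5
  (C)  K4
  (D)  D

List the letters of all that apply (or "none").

(A) S4 is determined by the class of reflexive and transitive frames.
(B) S5 is determined by the class of reflexive, symmetric, and transitive frames.
(C) K4 is determined by the class of transitive frames.
(D) D is determined by exactly this class.

D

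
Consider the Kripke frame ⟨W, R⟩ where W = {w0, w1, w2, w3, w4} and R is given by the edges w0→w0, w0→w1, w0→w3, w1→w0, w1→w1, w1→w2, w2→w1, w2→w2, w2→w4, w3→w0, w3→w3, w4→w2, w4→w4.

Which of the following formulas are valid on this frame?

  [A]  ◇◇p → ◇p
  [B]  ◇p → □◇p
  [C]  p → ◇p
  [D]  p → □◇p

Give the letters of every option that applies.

R is reflexive: each world relates to itself.
R is symmetric: every R-edge is matched by its reverse.
R is not transitive: w0 R w1 and w1 R w2 but not w0 R w2.
R is not euclidean: w0 R w1 and w0 R w3 but not w1 R w3.
(A) ◇◇p → ◇p (the dual of axiom 4) characterises the transitive frames. R is not transitive — not valid.
(B) ◇p → □◇p is axiom 5; it is valid on a frame exactly when R is euclidean. R is not euclidean, so not valid.
(C) p → ◇p is the dual of axiom T; it is valid on a frame exactly when R is reflexive. R is reflexive, so valid.
(D) p → □◇p (axiom B) characterises the symmetric frames. R is symmetric — valid.

C, D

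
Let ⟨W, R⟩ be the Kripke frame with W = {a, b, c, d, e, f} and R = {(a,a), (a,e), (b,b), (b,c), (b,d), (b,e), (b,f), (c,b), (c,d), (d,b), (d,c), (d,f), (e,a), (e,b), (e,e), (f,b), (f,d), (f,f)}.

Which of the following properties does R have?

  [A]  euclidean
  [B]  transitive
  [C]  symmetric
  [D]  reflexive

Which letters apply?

(A) not euclidean: b R c and b R e but not c R e.
(B) not transitive: a R e and e R b but not a R b.
(C) symmetric: every R-edge is matched by its reverse.
(D) not reflexive: not c R c.

C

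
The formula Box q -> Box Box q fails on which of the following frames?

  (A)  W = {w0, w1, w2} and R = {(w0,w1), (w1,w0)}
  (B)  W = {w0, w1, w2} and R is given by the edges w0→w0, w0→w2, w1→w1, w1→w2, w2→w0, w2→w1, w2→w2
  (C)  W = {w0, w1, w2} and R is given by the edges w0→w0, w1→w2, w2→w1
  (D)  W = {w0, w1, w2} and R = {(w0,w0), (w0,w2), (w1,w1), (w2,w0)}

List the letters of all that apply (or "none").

A, B, C, D

The schema Box q -> Box Box q is axiom 4; it is valid on a frame iff R is transitive.
(A) R is not transitive (w0 R w1 and w1 R w0 but not w0 R w0), so the schema fails here.
(B) R is not transitive (w0 R w2 and w2 R w1 but not w0 R w1), so the schema fails here.
(C) R is not transitive (w1 R w2 and w2 R w1 but not w1 R w1), so the schema fails here.
(D) R is not transitive (w2 R w0 and w0 R w2 but not w2 R w2), so the schema fails here.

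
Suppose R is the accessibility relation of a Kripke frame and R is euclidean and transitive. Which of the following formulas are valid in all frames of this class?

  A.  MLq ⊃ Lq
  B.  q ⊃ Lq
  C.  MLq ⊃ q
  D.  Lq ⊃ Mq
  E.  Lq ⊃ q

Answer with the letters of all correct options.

(A) MLq ⊃ Lq is the dual of axiom 5; it is valid on a frame exactly when R is euclidean. Every such R is euclidean, so valid.
(B) q ⊃ Lq is equivalent to ◇p→p; it holds exactly when R ⊆ identity. Such an R need not be a subset of the identity — not valid.
(C) the dual of axiom B: valid iff R is symmetric. Such an R need not be symmetric — not valid.
(D) Lq ⊃ Mq (axiom D) characterises the serial frames. Such an R need not be serial — not valid.
(E) axiom T: valid iff R is reflexive. Such an R need not be reflexive — not valid.

A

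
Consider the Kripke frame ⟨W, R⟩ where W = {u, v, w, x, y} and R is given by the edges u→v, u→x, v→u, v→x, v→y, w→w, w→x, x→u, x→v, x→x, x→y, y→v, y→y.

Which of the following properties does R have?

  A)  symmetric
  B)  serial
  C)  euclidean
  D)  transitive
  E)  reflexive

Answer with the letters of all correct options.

(A) not symmetric: w R x but not x R w.
(B) serial: every world has an R-successor.
(C) not euclidean: v R u and v R y but not u R y.
(D) not transitive: u R v and v R u but not u R u.
(E) not reflexive: not u R u.

B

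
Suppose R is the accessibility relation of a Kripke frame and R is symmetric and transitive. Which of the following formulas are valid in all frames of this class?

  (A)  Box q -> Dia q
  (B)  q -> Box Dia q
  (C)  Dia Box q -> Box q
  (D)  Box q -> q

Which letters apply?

B, C

A symmetric transitive relation is euclidean (uRv and uRw give vRu by symmetry, then vRw by transitivity).
(A) axiom D: valid iff R is serial. Such an R need not be serial — not valid.
(B) q -> Box Dia q (axiom B) characterises the symmetric frames. Every such R is symmetric — valid.
(C) Dia Box q -> Box q (the dual of axiom 5) characterises the euclidean frames. Every such R is euclidean — valid.
(D) Box q -> q is axiom T, which corresponds to reflexivity. Such an R need not be reflexive — not valid.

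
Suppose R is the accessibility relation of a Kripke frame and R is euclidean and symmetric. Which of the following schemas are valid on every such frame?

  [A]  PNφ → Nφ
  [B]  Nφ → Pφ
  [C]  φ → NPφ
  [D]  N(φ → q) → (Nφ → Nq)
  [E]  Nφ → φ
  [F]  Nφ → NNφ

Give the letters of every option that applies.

A, C, D, F

A symmetric euclidean relation is transitive (uRv and vRw give vRu by symmetry, then uRw by the euclidean condition, applied at v).
(A) PNφ → Nφ is the dual of axiom 5; it is valid on a frame exactly when R is euclidean. Every such R is euclidean, so valid.
(B) Nφ → Pφ (axiom D) characterises the serial frames. Such an R need not be serial — not valid.
(C) φ → NPφ is axiom B; it is valid on a frame exactly when R is symmetric. Every such R is symmetric, so valid.
(D) N(φ → q) → (Nφ → Nq) is axiom K, valid on every Kripke frame — valid.
(E) axiom T: valid iff R is reflexive. Such an R need not be reflexive — not valid.
(F) Nφ → NNφ is axiom 4; it is valid on a frame exactly when R is transitive. Every such R is transitive, so valid.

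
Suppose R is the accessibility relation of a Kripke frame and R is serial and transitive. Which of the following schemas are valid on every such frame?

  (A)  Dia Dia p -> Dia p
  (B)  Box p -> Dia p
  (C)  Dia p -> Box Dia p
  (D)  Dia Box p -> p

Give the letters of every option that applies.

(A) the dual of axiom 4: valid iff R is transitive. Every such R is transitive — valid.
(B) Box p -> Dia p is axiom D, which corresponds to seriality. Every such R is serial — valid.
(C) Dia p -> Box Dia p is axiom 5; it is valid on a frame exactly when R is euclidean. Such an R need not be euclidean, so not valid.
(D) Dia Box p -> p (the dual of axiom B) characterises the symmetric frames. Such an R need not be symmetric — not valid.

A, B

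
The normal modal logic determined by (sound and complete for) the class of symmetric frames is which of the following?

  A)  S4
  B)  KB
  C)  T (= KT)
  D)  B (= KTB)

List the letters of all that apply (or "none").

B

(A) S4 is determined by the class of reflexive and transitive frames.
(B) KB is determined by exactly this class.
(C) T (= KT) is determined by the class of reflexive frames.
(D) B (= KTB) is determined by the class of reflexive and symmetric frames.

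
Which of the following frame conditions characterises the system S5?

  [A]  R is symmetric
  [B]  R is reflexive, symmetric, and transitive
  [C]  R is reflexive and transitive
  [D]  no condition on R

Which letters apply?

B

(A) this class determines KB, not S5.
(B) S5 is sound and complete for exactly this class.
(C) this class determines S4, not S5.
(D) this class determines K, not S5.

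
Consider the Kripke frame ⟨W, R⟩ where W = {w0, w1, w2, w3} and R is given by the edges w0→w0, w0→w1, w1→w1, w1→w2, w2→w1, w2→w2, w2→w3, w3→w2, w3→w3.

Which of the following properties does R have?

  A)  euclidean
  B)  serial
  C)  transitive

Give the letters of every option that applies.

B

(A) not euclidean: w0 R w1 and w0 R w0 but not w1 R w0.
(B) serial: every world has an R-successor.
(C) not transitive: w0 R w1 and w1 R w2 but not w0 R w2.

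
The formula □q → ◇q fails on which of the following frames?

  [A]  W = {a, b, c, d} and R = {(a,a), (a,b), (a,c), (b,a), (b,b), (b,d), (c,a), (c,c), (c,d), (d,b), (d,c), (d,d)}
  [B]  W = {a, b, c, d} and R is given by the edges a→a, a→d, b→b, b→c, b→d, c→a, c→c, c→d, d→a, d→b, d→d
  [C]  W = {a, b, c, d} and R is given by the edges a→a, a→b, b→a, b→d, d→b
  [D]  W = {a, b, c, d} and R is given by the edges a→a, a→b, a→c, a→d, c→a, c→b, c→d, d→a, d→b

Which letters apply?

The schema □q → ◇q is axiom D; it is valid on a frame iff R is serial.
(A) R is serial (every world has an R-successor), so the schema is valid here.
(B) R is serial (every world has an R-successor), so the schema is valid here.
(C) R is not serial (c has no R-successor), so the schema fails here.
(D) R is not serial (b has no R-successor), so the schema fails here.

C, D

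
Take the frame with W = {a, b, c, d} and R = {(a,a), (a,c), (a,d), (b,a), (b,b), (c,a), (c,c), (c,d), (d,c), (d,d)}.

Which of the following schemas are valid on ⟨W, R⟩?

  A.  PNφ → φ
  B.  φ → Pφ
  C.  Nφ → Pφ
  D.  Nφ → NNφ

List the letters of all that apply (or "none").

B, C

R is reflexive: each world relates to itself.
R is not symmetric: a R d but not d R a.
R is not transitive: b R a and a R c but not b R c.
R is serial: every world has an R-successor.
(A) PNφ → φ (the dual of axiom B) characterises the symmetric frames. R is not symmetric — not valid.
(B) φ → Pφ is the dual of axiom T, which corresponds to reflexivity. R is reflexive — valid.
(C) Nφ → Pφ (axiom D) characterises the serial frames. R is serial — valid.
(D) Nφ → NNφ is axiom 4; it is valid on a frame exactly when R is transitive. R is not transitive, so not valid.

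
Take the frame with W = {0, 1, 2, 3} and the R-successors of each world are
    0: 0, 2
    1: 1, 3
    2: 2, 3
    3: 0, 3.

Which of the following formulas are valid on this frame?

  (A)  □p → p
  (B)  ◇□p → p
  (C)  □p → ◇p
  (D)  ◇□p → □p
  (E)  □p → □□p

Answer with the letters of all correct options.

R is reflexive: each world relates to itself.
R is not symmetric: 0 R 2 but not 2 R 0.
R is not transitive: 0 R 2 and 2 R 3 but not 0 R 3.
R is not euclidean: 0 R 2 and 0 R 0 but not 2 R 0.
R is serial: every world has an R-successor.
(A) axiom T: valid iff R is reflexive. R is reflexive — valid.
(B) ◇□p → p is the dual of axiom B, which corresponds to symmetry. R is not symmetric — not valid.
(C) □p → ◇p is axiom D; it is valid on a frame exactly when R is serial. R is serial, so valid.
(D) ◇□p → □p (the dual of axiom 5) characterises the euclidean frames. R is not euclidean — not valid.
(E) axiom 4: valid iff R is transitive. R is not transitive — not valid.

A, C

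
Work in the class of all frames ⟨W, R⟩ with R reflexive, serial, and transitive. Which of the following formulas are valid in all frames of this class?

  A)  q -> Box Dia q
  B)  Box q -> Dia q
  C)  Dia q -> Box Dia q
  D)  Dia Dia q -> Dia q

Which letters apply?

B, D

(A) q -> Box Dia q (axiom B) characterises the symmetric frames. Such an R need not be symmetric — not valid.
(B) axiom D: valid iff R is serial. Every such R is serial — valid.
(C) axiom 5: valid iff R is euclidean. Such an R need not be euclidean — not valid.
(D) Dia Dia q -> Dia q is the dual of axiom 4, which corresponds to transitivity. Every such R is transitive — valid.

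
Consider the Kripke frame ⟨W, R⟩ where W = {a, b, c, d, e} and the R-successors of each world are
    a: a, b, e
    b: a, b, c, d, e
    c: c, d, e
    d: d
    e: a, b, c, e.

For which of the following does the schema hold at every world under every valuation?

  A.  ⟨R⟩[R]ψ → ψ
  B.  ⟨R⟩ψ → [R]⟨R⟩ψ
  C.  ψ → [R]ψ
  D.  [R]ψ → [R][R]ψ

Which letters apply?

R is not symmetric: b R c but not c R b.
R is not transitive: a R b and b R c but not a R c.
R is not euclidean: b R a and b R c but not a R c.
R is not a subset of the identity: a R b with a ≠ b.
(A) ⟨R⟩[R]ψ → ψ is the dual of axiom B, which corresponds to symmetry. R is not symmetric — not valid.
(B) axiom 5: valid iff R is euclidean. R is not euclidean — not valid.
(C) ψ → [R]ψ (equivalent to ◇p→p) corresponds to R being a subset of the identity. Here R ⊄ identity, so not valid.
(D) [R]ψ → [R][R]ψ (axiom 4) characterises the transitive frames. R is not transitive — not valid.

none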